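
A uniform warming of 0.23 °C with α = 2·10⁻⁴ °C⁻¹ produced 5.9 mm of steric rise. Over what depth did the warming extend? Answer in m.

H ≈ 128 m

H = Δh/(αΔT) = 0.0059 / (2×10⁻⁴ × 0.23) ≈ 128.3 m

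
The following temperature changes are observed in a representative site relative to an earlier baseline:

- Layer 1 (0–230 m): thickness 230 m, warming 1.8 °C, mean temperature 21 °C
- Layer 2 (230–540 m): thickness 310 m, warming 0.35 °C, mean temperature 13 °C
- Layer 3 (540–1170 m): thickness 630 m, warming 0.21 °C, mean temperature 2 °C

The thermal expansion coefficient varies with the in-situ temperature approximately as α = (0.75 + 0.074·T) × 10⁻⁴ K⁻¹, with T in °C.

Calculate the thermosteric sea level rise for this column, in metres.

Δh = 0.126 m

Layer 1: α = (0.75 + 0.074×21)×10⁻⁴ = 2.304×10⁻⁴ K⁻¹
Layer 2: α = (0.75 + 0.074×13)×10⁻⁴ = 1.712×10⁻⁴ K⁻¹
Layer 3: α = (0.75 + 0.074×2)×10⁻⁴ = 0.898×10⁻⁴ K⁻¹
2.304×10⁻⁴ × 1.8 × 230 = 0.0953856 m
1.712×10⁻⁴ × 0.35 × 310 = 0.0185752 m
Layer 3: 0.898×10⁻⁴ × 0.21 × 630 = 0.01188054 m
Δh = 0.0953856 + 0.0185752 + 0.01188054 = 0.12584134 m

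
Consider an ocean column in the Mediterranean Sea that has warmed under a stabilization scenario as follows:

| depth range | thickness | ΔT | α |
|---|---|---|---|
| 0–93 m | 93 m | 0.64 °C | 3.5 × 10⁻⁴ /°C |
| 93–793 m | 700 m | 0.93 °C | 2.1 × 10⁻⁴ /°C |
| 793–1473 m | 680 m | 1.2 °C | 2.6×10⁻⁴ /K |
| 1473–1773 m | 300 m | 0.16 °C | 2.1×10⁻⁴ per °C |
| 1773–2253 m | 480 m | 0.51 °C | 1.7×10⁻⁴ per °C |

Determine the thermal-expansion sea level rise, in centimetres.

93 × 0.64 × 3.5×10⁻⁴ = 0.020832 m
93–793 m: 2.1×10⁻⁴ × 0.93 × 700 = 0.13671 m
Layer 3: 2.6×10⁻⁴ × 1.2 × 680 = 0.21216 m
1473–1773 m: 2.1×10⁻⁴ × 0.16 × 300 = 0.01008 m
480 × 0.51 × 1.7×10⁻⁴ = 0.041616 m
Δh = 0.020832 + 0.13671 + 0.21216 + 0.01008 + 0.041616 = 0.421398 m

Δh = 42.1 cm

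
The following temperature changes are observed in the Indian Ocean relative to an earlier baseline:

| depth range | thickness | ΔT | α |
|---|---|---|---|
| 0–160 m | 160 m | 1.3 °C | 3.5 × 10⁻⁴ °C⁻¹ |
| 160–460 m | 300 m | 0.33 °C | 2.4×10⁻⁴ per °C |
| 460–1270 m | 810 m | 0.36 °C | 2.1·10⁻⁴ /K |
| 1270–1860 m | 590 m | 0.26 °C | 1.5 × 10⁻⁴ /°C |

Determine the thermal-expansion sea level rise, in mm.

181 mm

1.3 × 3.5×10⁻⁴ × 160 = 0.07280 m
160–460 m: 0.33 × 300 × 2.4×10⁻⁴ = 0.02376 m
810 × 0.36 × 2.1×10⁻⁴ = 0.061236 m
Layer 4: 590 × 0.26 × 1.5×10⁻⁴ = 0.02301 m
Δh = 0.07280 + 0.02376 + 0.061236 + 0.02301 = 0.180806 m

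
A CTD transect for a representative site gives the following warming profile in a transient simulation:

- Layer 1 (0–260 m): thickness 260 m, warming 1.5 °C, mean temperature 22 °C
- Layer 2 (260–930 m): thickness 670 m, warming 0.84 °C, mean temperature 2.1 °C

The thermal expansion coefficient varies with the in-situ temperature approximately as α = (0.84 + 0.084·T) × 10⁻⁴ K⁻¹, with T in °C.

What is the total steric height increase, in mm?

Layer 1: α = (0.84 + 0.084×22)×10⁻⁴ = 2.688×10⁻⁴ K⁻¹
Layer 2: α = (0.84 + 0.084×2.1)×10⁻⁴ = 1.0164×10⁻⁴ K⁻¹
Layer 1: 2.688×10⁻⁴ × 1.5 × 260 = 0.104832 m
Layer 2: 1.0164×10⁻⁴ × 670 × 0.84 = 0.057202992 m
Δh = 0.104832 + 0.057202992 = 0.162034992 m ≈ 160 mm

160 mm of thermosteric rise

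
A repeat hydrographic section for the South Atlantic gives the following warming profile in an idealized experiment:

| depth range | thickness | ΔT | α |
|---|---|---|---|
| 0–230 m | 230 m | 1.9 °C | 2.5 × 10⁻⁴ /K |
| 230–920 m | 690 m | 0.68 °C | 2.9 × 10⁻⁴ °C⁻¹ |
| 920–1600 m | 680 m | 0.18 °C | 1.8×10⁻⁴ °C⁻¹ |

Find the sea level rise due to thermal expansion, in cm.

Δh = 26.7 cm

2.5×10⁻⁴ × 230 × 1.9 = 0.10925 m
690 × 0.68 × 2.9×10⁻⁴ = 0.136068 m
Layer 3: 0.18 × 680 × 1.8×10⁻⁴ = 0.022032 m
Δh = 0.10925 + 0.136068 + 0.022032 = 0.26735 m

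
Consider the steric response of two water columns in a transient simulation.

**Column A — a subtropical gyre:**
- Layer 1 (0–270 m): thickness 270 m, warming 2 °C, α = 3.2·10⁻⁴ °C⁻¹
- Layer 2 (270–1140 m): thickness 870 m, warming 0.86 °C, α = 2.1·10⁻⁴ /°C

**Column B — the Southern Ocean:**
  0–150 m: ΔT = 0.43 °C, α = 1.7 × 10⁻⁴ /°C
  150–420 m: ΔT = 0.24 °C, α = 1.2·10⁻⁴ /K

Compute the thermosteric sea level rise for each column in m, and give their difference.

Δh_A ≈ 0.33 m, Δh_B ≈ 0.019 m; difference ≈ 0.31 m

A 3.2×10⁻⁴ × 270 × 2 = 0.17280 m
A 270–1140 m: 870 × 2.1×10⁻⁴ × 0.86 = 0.157122 m
A total: 0.329922 m
B 0–150 m: 150 × 0.43 × 1.7×10⁻⁴ = 0.010965 m
B 150–420 m: 0.24 × 270 × 1.2×10⁻⁴ = 0.007776 m
B total: 0.018741 m
Difference: 0.329922 − 0.018741 = 0.311181 m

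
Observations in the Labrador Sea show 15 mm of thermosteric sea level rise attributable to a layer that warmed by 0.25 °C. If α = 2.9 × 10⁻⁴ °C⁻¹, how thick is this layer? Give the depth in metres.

H = Δh/(αΔT) = 0.015 / (2.9×10⁻⁴ × 0.25) ≈ 206.9 m

about 207 m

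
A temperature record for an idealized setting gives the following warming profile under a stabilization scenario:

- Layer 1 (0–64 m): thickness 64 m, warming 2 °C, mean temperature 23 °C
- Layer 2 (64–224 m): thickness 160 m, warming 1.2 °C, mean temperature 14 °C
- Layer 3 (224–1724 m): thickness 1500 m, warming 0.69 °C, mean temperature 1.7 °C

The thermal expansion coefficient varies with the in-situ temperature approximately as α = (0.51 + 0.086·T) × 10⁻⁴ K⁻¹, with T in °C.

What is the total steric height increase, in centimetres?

Δh = 13.3 cm

Layer 1: α = (0.51 + 0.086×23)×10⁻⁴ = 2.488×10⁻⁴ K⁻¹
Layer 2: α = (0.51 + 0.086×14)×10⁻⁴ = 1.714×10⁻⁴ K⁻¹
Layer 3: α = (0.51 + 0.086×1.7)×10⁻⁴ = 0.6562×10⁻⁴ K⁻¹
0–64 m: 64 × 2.488×10⁻⁴ × 2 = 0.0318464 m
64–224 m: 1.2 × 160 × 1.714×10⁻⁴ = 0.0329088 m
224–1724 m: 1500 × 0.6562×10⁻⁴ × 0.69 = 0.0679167 m
Δh = 0.0318464 + 0.0329088 + 0.0679167 = 0.1326719 m ≈ 13.3 cm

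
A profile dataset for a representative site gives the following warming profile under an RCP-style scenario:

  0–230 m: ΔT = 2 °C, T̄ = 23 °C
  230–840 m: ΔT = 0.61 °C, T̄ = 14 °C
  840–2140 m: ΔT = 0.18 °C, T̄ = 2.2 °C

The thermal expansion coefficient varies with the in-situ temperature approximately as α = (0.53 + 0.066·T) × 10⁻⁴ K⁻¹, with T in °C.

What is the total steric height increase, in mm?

Layer 1: α = (0.53 + 0.066×23)×10⁻⁴ = 2.048×10⁻⁴ K⁻¹
Layer 2: α = (0.53 + 0.066×14)×10⁻⁴ = 1.454×10⁻⁴ K⁻¹
Layer 3: α = (0.53 + 0.066×2.2)×10⁻⁴ = 0.6752×10⁻⁴ K⁻¹
0–230 m: 2 × 230 × 2.048×10⁻⁴ = 0.094208 m
230–840 m: 0.61 × 1.454×10⁻⁴ × 610 = 0.05410334 m
Layer 3: 1300 × 0.6752×10⁻⁴ × 0.18 = 0.01579968 m
Δh = 0.094208 + 0.05410334 + 0.01579968 = 0.16411102 m ≈ 164 mm

about 164 mm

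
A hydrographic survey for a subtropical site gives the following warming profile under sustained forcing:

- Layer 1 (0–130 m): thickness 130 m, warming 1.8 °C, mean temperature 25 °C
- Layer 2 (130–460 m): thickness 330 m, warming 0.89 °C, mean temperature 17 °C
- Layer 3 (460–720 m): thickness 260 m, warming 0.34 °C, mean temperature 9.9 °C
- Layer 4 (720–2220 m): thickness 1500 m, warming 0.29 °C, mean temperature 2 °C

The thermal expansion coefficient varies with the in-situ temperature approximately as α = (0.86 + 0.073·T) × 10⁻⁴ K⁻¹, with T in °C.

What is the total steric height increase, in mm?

Layer 1: α = (0.86 + 0.073×25)×10⁻⁴ = 2.685×10⁻⁴ K⁻¹
Layer 2: α = (0.86 + 0.073×17)×10⁻⁴ = 2.101×10⁻⁴ K⁻¹
Layer 3: α = (0.86 + 0.073×9.9)×10⁻⁴ = 1.5827×10⁻⁴ K⁻¹
Layer 4: α = (0.86 + 0.073×2)×10⁻⁴ = 1.006×10⁻⁴ K⁻¹
2.685×10⁻⁴ × 130 × 1.8 = 0.062829 m
330 × 2.101×10⁻⁴ × 0.89 = 0.06170637 m
460–720 m: 0.34 × 260 × 1.5827×10⁻⁴ = 0.013991068 m
Layer 4: 1.006×10⁻⁴ × 0.29 × 1500 = 0.043761 m
Δh = 0.062829 + 0.06170637 + 0.013991068 + 0.043761 = 0.182287438 m

180 mm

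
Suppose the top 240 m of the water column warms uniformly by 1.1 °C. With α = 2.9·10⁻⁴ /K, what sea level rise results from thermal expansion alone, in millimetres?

76.6 mm

Δh = αΔT·H = 2.9×10⁻⁴ × 1.1 × 240 = 0.07656 m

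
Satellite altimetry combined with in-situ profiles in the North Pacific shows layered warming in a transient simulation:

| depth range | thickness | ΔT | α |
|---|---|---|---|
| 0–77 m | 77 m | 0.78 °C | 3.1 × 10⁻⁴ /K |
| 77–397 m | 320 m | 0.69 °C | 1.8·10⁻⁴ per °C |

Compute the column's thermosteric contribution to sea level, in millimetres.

0–77 m: 3.1×10⁻⁴ × 77 × 0.78 = 0.0186186 m
320 × 1.8×10⁻⁴ × 0.69 = 0.039744 m
Δh = 0.0186186 + 0.039744 = 0.0583626 m ≈ 58 mm

about 58 mm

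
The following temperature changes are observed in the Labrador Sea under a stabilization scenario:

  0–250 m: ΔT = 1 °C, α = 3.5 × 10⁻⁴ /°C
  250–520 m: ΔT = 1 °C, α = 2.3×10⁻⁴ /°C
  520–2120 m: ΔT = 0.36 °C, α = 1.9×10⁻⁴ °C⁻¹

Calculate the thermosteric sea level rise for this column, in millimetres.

Δh = 260 mm

0–250 m: 1 × 3.5×10⁻⁴ × 250 = 0.08750 m
250–520 m: 1 × 270 × 2.3×10⁻⁴ = 0.06210 m
Layer 3: 1.9×10⁻⁴ × 0.36 × 1600 = 0.10944 m
Δh = 0.08750 + 0.06210 + 0.10944 = 0.25904 m ≈ 260 mm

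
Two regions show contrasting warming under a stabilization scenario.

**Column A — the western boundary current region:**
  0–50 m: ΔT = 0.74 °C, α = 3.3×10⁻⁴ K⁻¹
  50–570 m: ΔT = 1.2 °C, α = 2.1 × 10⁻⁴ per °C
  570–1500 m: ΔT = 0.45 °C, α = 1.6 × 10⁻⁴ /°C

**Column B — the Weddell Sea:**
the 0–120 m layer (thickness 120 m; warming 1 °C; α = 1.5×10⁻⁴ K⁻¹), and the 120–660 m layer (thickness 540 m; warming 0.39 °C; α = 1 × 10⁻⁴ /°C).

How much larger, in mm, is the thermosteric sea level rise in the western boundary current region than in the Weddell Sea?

A 0–50 m: 0.74 × 3.3×10⁻⁴ × 50 = 0.01221 m
A 520 × 1.2 × 2.1×10⁻⁴ = 0.13104 m
A Layer 3: 1.6×10⁻⁴ × 0.45 × 930 = 0.06696 m
A total: 0.21021 m
B 1 × 1.5×10⁻⁴ × 120 = 0.01800 m
B Layer 2: 540 × 1×10⁻⁴ × 0.39 = 0.02106 m
B total: 0.03906 m
Difference: 0.21021 − 0.03906 = 0.17115 m

170 mm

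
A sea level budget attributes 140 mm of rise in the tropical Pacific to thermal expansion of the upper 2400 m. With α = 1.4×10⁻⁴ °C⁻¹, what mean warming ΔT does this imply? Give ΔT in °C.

ΔT ≈ 0.417 °C

ΔT = Δh/(αH) = 0.14 / (1.4×10⁻⁴ × 2400) ≈ 0.4167 °C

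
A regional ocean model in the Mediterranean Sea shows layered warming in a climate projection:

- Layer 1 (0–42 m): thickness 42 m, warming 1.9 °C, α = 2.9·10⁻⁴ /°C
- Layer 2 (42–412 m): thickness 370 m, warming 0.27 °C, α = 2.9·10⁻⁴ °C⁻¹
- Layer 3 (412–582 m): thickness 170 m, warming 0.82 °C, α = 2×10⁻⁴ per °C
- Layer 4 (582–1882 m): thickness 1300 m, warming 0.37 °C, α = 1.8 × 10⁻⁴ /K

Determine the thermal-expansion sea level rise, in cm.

2.9×10⁻⁴ × 42 × 1.9 = 0.023142 m
42–412 m: 0.27 × 2.9×10⁻⁴ × 370 = 0.028971 m
412–582 m: 0.82 × 170 × 2×10⁻⁴ = 0.02788 m
582–1882 m: 1.8×10⁻⁴ × 0.37 × 1300 = 0.08658 m
Δh = 0.023142 + 0.028971 + 0.02788 + 0.08658 = 0.166573 m ≈ 16.7 cm

16.7 cm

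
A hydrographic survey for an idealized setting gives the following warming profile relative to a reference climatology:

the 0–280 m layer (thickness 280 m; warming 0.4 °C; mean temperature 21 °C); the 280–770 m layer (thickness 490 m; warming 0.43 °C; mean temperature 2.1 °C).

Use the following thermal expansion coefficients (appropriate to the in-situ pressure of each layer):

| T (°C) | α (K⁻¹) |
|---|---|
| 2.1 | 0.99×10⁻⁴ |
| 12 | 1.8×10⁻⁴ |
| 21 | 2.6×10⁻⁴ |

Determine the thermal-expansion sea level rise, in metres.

Δh ≈ 0.0500 m

Layer 1 at 21 °C → α = 2.6×10⁻⁴ K⁻¹
Layer 2 at 2.1 °C → α = 0.99×10⁻⁴ K⁻¹
0.4 × 2.6×10⁻⁴ × 280 = 0.02912 m
Layer 2: 0.43 × 0.99×10⁻⁴ × 490 = 0.0208593 m
Δh = 0.02912 + 0.0208593 = 0.0499793 m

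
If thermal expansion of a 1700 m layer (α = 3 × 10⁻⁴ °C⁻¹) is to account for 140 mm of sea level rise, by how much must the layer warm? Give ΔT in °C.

ΔT = Δh/(αH) = 0.14 / (3×10⁻⁴ × 1700) ≈ 0.2745 °C

0.275 °C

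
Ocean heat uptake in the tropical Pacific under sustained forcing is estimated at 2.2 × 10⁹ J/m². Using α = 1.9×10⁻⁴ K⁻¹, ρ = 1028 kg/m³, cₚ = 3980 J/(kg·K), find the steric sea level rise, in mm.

about 100 mm

Δh = αQ/(ρcₚ) = 1.9×10⁻⁴ × 2.2×10⁹ / (1028 × 3980) ≈ 0.10216 m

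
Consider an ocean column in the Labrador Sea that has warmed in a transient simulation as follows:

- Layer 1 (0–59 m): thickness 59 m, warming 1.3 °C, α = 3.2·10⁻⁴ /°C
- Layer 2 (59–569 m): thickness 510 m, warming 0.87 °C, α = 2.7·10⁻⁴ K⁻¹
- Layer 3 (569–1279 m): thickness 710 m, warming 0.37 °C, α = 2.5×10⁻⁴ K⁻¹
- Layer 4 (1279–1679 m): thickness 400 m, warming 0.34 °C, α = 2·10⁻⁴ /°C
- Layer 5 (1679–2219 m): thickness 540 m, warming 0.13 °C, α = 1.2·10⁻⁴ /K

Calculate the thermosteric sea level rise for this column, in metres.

59 × 3.2×10⁻⁴ × 1.3 = 0.024544 m
Layer 2: 0.87 × 510 × 2.7×10⁻⁴ = 0.119799 m
Layer 3: 710 × 0.37 × 2.5×10⁻⁴ = 0.065675 m
1279–1679 m: 2×10⁻⁴ × 400 × 0.34 = 0.02720 m
1679–2219 m: 0.13 × 540 × 1.2×10⁻⁴ = 0.008424 m
Δh = 0.024544 + 0.119799 + 0.065675 + 0.02720 + 0.008424 = 0.245642 m

Δh ≈ 0.25 m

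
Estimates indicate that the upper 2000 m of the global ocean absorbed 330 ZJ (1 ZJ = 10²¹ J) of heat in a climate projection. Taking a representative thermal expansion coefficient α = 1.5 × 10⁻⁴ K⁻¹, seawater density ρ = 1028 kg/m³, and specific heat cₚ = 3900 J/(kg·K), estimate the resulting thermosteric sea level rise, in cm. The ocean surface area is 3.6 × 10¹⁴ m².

Δh ≈ 3.43 cm

Per unit area: Q = 330×10²¹ / (3.6×10¹⁴) ≈ 9.167×10⁸ J/m²
Δh = αQ/(ρcₚ) = 1.5×10⁻⁴ × 9.167×10⁸ / (1028 × 3900) ≈ 0.034297 m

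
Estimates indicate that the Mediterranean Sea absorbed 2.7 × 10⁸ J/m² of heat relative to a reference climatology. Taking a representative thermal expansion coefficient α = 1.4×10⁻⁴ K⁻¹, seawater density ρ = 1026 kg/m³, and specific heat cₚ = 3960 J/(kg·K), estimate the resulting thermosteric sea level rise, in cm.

Δh = 0.930 cm

Δh = αQ/(ρcₚ) = 1.4×10⁻⁴ × 2.7×10⁸ / (1026 × 3960) ≈ 0.0093036 m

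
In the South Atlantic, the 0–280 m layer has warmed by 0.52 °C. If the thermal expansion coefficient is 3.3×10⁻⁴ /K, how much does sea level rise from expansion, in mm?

Δh = αΔT·H = 3.3×10⁻⁴ × 0.52 × 280 = 0.048048 m

48.0 mm of thermosteric rise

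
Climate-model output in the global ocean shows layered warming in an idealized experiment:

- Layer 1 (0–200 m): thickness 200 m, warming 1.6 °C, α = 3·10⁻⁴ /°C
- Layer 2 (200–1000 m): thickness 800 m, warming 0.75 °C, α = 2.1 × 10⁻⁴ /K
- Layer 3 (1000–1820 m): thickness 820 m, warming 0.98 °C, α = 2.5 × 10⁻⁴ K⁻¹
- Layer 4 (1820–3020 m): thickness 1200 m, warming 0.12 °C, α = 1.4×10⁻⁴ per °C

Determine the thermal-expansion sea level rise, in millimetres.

443 mm of thermosteric rise

Layer 1: 3×10⁻⁴ × 1.6 × 200 = 0.09600 m
200–1000 m: 800 × 0.75 × 2.1×10⁻⁴ = 0.12600 m
2.5×10⁻⁴ × 820 × 0.98 = 0.20090 m
0.12 × 1200 × 1.4×10⁻⁴ = 0.02016 m
Δh = 0.09600 + 0.12600 + 0.20090 + 0.02016 = 0.44306 m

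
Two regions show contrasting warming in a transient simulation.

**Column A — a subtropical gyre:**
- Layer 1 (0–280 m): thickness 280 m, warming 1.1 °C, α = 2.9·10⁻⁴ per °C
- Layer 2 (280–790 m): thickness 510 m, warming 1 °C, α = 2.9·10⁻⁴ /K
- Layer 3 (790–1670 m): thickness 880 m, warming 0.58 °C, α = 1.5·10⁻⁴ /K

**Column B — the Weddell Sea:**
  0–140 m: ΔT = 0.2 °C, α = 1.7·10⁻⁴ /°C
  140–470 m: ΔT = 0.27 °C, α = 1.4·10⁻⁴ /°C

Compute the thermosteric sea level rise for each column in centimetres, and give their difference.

Δh_A ≈ 31 cm, Δh_B ≈ 1.7 cm; difference ≈ 30 cm

A 0–280 m: 280 × 2.9×10⁻⁴ × 1.1 = 0.08932 m
A 280–790 m: 1 × 510 × 2.9×10⁻⁴ = 0.14790 m
A Layer 3: 880 × 1.5×10⁻⁴ × 0.58 = 0.07656 m
A total: 0.31378 m
B 140 × 1.7×10⁻⁴ × 0.2 = 0.00476 m
B 330 × 1.4×10⁻⁴ × 0.27 = 0.012474 m
B total: 0.017234 m
Difference: 0.31378 − 0.017234 = 0.296546 m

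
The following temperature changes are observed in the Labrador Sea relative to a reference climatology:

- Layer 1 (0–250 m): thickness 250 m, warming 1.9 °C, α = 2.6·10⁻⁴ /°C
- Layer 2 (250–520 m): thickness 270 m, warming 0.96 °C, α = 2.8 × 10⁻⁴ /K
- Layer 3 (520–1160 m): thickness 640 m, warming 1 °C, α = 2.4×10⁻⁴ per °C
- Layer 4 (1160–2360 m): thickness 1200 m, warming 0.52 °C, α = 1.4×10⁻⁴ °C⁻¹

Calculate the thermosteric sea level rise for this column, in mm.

Δh ≈ 437 mm

Layer 1: 250 × 1.9 × 2.6×10⁻⁴ = 0.12350 m
2.8×10⁻⁴ × 270 × 0.96 = 0.072576 m
Layer 3: 640 × 2.4×10⁻⁴ × 1 = 0.15360 m
Layer 4: 0.52 × 1200 × 1.4×10⁻⁴ = 0.08736 m
Δh = 0.12350 + 0.072576 + 0.15360 + 0.08736 = 0.437036 m ≈ 437 mm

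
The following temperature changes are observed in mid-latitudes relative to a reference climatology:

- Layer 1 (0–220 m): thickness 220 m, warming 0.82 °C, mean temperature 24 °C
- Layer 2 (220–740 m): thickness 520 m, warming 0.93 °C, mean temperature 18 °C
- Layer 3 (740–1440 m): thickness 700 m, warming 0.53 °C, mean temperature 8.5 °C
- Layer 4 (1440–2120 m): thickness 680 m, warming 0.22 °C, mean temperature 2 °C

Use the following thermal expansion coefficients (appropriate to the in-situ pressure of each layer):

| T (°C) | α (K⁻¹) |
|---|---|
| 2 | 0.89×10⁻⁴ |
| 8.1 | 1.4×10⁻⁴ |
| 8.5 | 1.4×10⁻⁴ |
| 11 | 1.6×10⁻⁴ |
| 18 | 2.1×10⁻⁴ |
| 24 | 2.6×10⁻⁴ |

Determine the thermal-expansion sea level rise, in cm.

Layer 1 at 24 °C → α = 2.6×10⁻⁴ K⁻¹
Layer 2 at 18 °C → α = 2.1×10⁻⁴ K⁻¹
Layer 3 at 8.5 °C → α = 1.4×10⁻⁴ K⁻¹
Layer 4 at 2 °C → α = 0.89×10⁻⁴ K⁻¹
0–220 m: 2.6×10⁻⁴ × 220 × 0.82 = 0.046904 m
Layer 2: 2.1×10⁻⁴ × 520 × 0.93 = 0.101556 m
0.53 × 1.4×10⁻⁴ × 700 = 0.05194 m
Layer 4: 0.89×10⁻⁴ × 680 × 0.22 = 0.0133144 m
Δh = 0.046904 + 0.101556 + 0.05194 + 0.0133144 = 0.2137144 m

Δh = 21.4 cm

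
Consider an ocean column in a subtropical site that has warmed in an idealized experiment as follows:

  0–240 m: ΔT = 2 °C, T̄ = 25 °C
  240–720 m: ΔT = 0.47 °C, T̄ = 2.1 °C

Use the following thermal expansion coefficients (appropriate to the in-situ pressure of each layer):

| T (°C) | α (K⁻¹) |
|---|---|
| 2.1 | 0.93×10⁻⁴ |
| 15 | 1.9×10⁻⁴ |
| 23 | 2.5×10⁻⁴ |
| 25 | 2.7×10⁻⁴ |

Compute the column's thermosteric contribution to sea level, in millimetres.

Δh = 150 mm

Layer 1 at 25 °C → α = 2.7×10⁻⁴ K⁻¹
Layer 2 at 2.1 °C → α = 0.93×10⁻⁴ K⁻¹
0–240 m: 2.7×10⁻⁴ × 2 × 240 = 0.12960 m
480 × 0.93×10⁻⁴ × 0.47 = 0.0209808 m
Δh = 0.12960 + 0.0209808 = 0.1505808 m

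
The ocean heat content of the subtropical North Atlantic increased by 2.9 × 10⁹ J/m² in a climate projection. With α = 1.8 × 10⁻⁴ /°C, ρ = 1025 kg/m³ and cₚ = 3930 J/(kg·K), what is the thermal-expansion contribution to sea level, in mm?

Δh = 130 mm

Δh = αQ/(ρcₚ) = 1.8×10⁻⁴ × 2.9×10⁹ / (1025 × 3930) ≈ 0.12958 m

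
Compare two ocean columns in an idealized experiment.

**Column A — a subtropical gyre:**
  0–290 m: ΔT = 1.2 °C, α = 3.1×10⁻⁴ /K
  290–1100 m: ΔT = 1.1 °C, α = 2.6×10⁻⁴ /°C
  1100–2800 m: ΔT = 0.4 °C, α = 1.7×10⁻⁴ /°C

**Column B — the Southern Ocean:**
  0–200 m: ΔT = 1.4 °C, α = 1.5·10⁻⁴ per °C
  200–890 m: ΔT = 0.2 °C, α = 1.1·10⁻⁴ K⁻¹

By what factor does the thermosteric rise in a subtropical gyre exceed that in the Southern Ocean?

A 0–290 m: 3.1×10⁻⁴ × 1.2 × 290 = 0.10788 m
A 290–1100 m: 810 × 1.1 × 2.6×10⁻⁴ = 0.23166 m
A Layer 3: 1.7×10⁻⁴ × 1700 × 0.4 = 0.11560 m
A total: 0.45514 m
B 0–200 m: 1.5×10⁻⁴ × 200 × 1.4 = 0.04200 m
B Layer 2: 0.2 × 1.1×10⁻⁴ × 690 = 0.01518 m
B total: 0.05718 m
Ratio: 0.45514 / 0.05718 ≈ 7.960

7.96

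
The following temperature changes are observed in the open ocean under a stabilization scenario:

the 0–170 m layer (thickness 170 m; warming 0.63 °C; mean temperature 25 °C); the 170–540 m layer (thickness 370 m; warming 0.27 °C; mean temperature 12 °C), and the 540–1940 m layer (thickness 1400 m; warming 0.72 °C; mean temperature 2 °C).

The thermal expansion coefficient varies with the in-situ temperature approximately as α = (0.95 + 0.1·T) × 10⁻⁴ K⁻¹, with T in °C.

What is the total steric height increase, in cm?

Layer 1: α = (0.95 + 0.1×25)×10⁻⁴ = 3.45×10⁻⁴ K⁻¹
Layer 2: α = (0.95 + 0.1×12)×10⁻⁴ = 2.15×10⁻⁴ K⁻¹
Layer 3: α = (0.95 + 0.1×2)×10⁻⁴ = 1.15×10⁻⁴ K⁻¹
Layer 1: 170 × 0.63 × 3.45×10⁻⁴ = 0.0369495 m
370 × 0.27 × 2.15×10⁻⁴ = 0.0214785 m
0.72 × 1400 × 1.15×10⁻⁴ = 0.11592 m
Δh = 0.0369495 + 0.0214785 + 0.11592 = 0.174348 m

Δh = 17 cm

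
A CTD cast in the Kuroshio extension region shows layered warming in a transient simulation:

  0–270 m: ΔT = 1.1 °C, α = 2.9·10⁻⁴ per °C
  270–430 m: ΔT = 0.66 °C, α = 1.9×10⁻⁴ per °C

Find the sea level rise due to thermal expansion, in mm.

Δh ≈ 106 mm

Layer 1: 1.1 × 2.9×10⁻⁴ × 270 = 0.08613 m
270–430 m: 160 × 0.66 × 1.9×10⁻⁴ = 0.020064 m
Δh = 0.08613 + 0.020064 = 0.106194 m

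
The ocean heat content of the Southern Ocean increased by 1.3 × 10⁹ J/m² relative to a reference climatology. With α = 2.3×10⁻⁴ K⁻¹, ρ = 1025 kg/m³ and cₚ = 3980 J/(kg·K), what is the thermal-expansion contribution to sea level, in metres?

about 0.0733 m

Δh = αQ/(ρcₚ) = 2.3×10⁻⁴ × 1.3×10⁹ / (1025 × 3980) ≈ 0.073293 m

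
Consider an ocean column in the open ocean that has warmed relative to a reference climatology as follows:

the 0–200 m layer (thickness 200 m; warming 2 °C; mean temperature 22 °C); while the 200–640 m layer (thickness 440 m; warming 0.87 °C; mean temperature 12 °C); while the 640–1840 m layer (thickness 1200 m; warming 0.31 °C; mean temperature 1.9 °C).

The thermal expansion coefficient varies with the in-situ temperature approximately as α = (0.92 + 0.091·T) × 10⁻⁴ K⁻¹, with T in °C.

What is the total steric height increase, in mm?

235 mm

Layer 1: α = (0.92 + 0.091×22)×10⁻⁴ = 2.922×10⁻⁴ K⁻¹
Layer 2: α = (0.92 + 0.091×12)×10⁻⁴ = 2.012×10⁻⁴ K⁻¹
Layer 3: α = (0.92 + 0.091×1.9)×10⁻⁴ = 1.0929×10⁻⁴ K⁻¹
2.922×10⁻⁴ × 200 × 2 = 0.11688 m
200–640 m: 440 × 2.012×10⁻⁴ × 0.87 = 0.07701936 m
640–1840 m: 1200 × 1.0929×10⁻⁴ × 0.31 = 0.04065588 m
Δh = 0.11688 + 0.07701936 + 0.04065588 = 0.23455524 m ≈ 235 mm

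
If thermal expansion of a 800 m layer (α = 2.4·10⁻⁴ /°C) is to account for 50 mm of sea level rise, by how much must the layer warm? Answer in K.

ΔT = Δh/(αH) = 0.05 / (2.4×10⁻⁴ × 800) ≈ 0.2604 K

about 0.260 K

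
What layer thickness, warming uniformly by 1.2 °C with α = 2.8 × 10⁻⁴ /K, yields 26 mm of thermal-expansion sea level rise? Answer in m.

H = Δh/(αΔT) = 0.026 / (2.8×10⁻⁴ × 1.2) ≈ 77.38 m

H ≈ 77 m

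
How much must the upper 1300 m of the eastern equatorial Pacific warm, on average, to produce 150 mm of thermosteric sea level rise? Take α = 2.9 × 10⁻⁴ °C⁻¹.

ΔT ≈ 0.398 °C

ΔT = Δh/(αH) = 0.15 / (2.9×10⁻⁴ × 1300) ≈ 0.3979 °C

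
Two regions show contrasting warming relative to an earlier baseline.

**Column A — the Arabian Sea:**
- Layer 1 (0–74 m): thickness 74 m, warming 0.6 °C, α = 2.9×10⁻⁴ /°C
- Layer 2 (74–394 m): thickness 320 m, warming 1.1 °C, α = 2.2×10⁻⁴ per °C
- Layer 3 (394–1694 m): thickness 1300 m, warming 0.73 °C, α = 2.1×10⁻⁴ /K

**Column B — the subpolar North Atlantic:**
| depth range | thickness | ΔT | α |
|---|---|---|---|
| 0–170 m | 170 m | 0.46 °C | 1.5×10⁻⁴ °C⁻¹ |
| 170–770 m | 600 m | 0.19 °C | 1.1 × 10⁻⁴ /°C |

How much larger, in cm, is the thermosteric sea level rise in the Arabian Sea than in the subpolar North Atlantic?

A Layer 1: 2.9×10⁻⁴ × 74 × 0.6 = 0.012876 m
A 74–394 m: 2.2×10⁻⁴ × 320 × 1.1 = 0.07744 m
A Layer 3: 2.1×10⁻⁴ × 0.73 × 1300 = 0.19929 m
A total: 0.289606 m
B Layer 1: 170 × 0.46 × 1.5×10⁻⁴ = 0.01173 m
B Layer 2: 1.1×10⁻⁴ × 600 × 0.19 = 0.01254 m
B total: 0.02427 m
Difference: 0.289606 − 0.02427 = 0.265336 m

27 cm larger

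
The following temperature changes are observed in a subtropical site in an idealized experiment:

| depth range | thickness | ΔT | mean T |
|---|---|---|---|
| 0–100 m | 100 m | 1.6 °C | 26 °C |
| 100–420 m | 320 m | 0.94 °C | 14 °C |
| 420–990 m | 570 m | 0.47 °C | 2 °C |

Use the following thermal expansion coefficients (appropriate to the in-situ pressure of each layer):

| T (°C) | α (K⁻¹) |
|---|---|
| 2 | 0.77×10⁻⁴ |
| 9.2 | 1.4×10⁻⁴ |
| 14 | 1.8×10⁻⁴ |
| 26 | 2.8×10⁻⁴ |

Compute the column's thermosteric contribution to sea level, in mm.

Δh = 120 mm

Layer 1 at 26 °C → α = 2.8×10⁻⁴ K⁻¹
Layer 2 at 14 °C → α = 1.8×10⁻⁴ K⁻¹
Layer 3 at 2 °C → α = 0.77×10⁻⁴ K⁻¹
1.6 × 2.8×10⁻⁴ × 100 = 0.04480 m
320 × 1.8×10⁻⁴ × 0.94 = 0.054144 m
0.77×10⁻⁴ × 570 × 0.47 = 0.0206283 m
Δh = 0.04480 + 0.054144 + 0.0206283 = 0.1195723 m ≈ 120 mm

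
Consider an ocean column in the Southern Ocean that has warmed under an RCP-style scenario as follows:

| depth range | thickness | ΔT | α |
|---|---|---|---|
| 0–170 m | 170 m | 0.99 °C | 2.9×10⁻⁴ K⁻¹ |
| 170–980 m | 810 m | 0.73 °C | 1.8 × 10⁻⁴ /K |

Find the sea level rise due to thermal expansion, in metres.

0–170 m: 2.9×10⁻⁴ × 170 × 0.99 = 0.048807 m
170–980 m: 810 × 1.8×10⁻⁴ × 0.73 = 0.106434 m
Δh = 0.048807 + 0.106434 = 0.155241 m ≈ 0.155 m

Δh = 0.155 m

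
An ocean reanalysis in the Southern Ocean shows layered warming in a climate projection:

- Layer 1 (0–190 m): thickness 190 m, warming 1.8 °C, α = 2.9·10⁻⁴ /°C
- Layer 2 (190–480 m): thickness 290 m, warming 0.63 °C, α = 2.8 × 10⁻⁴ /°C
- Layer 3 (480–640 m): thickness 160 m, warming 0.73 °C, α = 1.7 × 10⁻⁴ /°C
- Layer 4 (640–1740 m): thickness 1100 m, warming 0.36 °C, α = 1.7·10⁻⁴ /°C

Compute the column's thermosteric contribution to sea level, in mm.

Layer 1: 2.9×10⁻⁴ × 1.8 × 190 = 0.09918 m
Layer 2: 0.63 × 290 × 2.8×10⁻⁴ = 0.051156 m
480–640 m: 160 × 1.7×10⁻⁴ × 0.73 = 0.019856 m
1.7×10⁻⁴ × 0.36 × 1100 = 0.06732 m
Δh = 0.09918 + 0.051156 + 0.019856 + 0.06732 = 0.237512 m ≈ 238 mm

Δh ≈ 238 mm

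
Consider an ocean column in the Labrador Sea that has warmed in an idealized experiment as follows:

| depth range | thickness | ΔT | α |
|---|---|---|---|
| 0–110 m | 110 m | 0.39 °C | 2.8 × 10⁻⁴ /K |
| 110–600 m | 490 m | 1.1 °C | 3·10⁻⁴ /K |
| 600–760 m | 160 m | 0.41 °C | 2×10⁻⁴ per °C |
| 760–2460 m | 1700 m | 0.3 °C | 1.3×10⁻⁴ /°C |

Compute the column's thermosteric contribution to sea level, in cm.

about 25.3 cm

2.8×10⁻⁴ × 110 × 0.39 = 0.012012 m
Layer 2: 3×10⁻⁴ × 1.1 × 490 = 0.16170 m
Layer 3: 160 × 0.41 × 2×10⁻⁴ = 0.01312 m
0.3 × 1.3×10⁻⁴ × 1700 = 0.06630 m
Δh = 0.012012 + 0.16170 + 0.01312 + 0.06630 = 0.253132 m ≈ 25.3 cm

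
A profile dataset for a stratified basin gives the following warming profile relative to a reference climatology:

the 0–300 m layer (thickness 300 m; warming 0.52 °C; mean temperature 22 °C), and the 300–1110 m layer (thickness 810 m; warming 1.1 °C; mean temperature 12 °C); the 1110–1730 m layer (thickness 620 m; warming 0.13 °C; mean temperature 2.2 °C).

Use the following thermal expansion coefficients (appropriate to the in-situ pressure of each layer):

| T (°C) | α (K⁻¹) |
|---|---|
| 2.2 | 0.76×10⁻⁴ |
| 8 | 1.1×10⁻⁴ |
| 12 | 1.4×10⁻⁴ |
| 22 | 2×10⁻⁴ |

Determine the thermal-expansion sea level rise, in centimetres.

Layer 1 at 22 °C → α = 2×10⁻⁴ K⁻¹
Layer 2 at 12 °C → α = 1.4×10⁻⁴ K⁻¹
Layer 3 at 2.2 °C → α = 0.76×10⁻⁴ K⁻¹
0–300 m: 300 × 0.52 × 2×10⁻⁴ = 0.03120 m
Layer 2: 1.4×10⁻⁴ × 810 × 1.1 = 0.12474 m
1110–1730 m: 0.13 × 620 × 0.76×10⁻⁴ = 0.0061256 m
Δh = 0.03120 + 0.12474 + 0.0061256 = 0.1620656 m ≈ 16.2 cm

Δh ≈ 16.2 cm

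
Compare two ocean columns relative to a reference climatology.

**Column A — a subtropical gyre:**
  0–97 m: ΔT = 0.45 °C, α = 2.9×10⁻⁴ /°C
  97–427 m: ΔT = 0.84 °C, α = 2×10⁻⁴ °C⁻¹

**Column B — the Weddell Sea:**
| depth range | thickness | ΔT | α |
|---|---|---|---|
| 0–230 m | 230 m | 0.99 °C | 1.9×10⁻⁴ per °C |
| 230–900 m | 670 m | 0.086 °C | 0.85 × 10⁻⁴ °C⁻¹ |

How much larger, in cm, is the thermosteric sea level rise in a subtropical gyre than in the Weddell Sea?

A 0.45 × 97 × 2.9×10⁻⁴ = 0.0126585 m
A 97–427 m: 330 × 2×10⁻⁴ × 0.84 = 0.05544 m
A total: 0.0680985 m
B Layer 1: 1.9×10⁻⁴ × 0.99 × 230 = 0.043263 m
B Layer 2: 0.086 × 670 × 0.85×10⁻⁴ = 0.0048977 m
B total: 0.0481607 m
Difference: 0.0680985 − 0.0481607 = 0.0199378 m

Δh_A − Δh_B ≈ 2.0 cm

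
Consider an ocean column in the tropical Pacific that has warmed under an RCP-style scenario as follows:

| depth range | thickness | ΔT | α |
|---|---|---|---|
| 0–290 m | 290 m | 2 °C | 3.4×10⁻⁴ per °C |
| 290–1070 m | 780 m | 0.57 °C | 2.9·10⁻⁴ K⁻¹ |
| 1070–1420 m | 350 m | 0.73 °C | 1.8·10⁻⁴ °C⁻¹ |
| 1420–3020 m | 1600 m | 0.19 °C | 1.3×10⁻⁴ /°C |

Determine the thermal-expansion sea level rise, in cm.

Δh ≈ 41.2 cm

0–290 m: 290 × 2 × 3.4×10⁻⁴ = 0.19720 m
290–1070 m: 2.9×10⁻⁴ × 0.57 × 780 = 0.128934 m
0.73 × 350 × 1.8×10⁻⁴ = 0.04599 m
Layer 4: 1.3×10⁻⁴ × 1600 × 0.19 = 0.03952 m
Δh = 0.19720 + 0.128934 + 0.04599 + 0.03952 = 0.411644 m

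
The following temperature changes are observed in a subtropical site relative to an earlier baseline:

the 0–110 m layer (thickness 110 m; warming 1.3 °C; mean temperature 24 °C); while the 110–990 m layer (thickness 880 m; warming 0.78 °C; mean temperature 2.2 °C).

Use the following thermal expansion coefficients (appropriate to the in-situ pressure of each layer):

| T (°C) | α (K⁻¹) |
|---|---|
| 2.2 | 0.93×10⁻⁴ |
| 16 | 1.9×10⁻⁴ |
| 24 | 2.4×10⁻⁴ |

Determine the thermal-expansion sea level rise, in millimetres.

Δh ≈ 98 mm

Layer 1 at 24 °C → α = 2.4×10⁻⁴ K⁻¹
Layer 2 at 2.2 °C → α = 0.93×10⁻⁴ K⁻¹
0–110 m: 110 × 1.3 × 2.4×10⁻⁴ = 0.03432 m
0.93×10⁻⁴ × 880 × 0.78 = 0.0638352 m
Δh = 0.03432 + 0.0638352 = 0.0981552 m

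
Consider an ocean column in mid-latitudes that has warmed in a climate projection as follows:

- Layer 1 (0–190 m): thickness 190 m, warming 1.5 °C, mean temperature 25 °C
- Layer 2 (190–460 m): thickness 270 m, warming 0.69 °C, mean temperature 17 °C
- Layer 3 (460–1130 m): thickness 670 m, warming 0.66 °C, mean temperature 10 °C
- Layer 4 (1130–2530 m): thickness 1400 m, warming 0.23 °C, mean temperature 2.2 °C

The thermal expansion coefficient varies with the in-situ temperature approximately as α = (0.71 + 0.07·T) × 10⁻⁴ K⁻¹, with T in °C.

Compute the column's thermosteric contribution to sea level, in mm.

Layer 1: α = (0.71 + 0.07×25)×10⁻⁴ = 2.46×10⁻⁴ K⁻¹
Layer 2: α = (0.71 + 0.07×17)×10⁻⁴ = 1.9×10⁻⁴ K⁻¹
Layer 3: α = (0.71 + 0.07×10)×10⁻⁴ = 1.41×10⁻⁴ K⁻¹
Layer 4: α = (0.71 + 0.07×2.2)×10⁻⁴ = 0.864×10⁻⁴ K⁻¹
1.5 × 190 × 2.46×10⁻⁴ = 0.07011 m
Layer 2: 270 × 0.69 × 1.9×10⁻⁴ = 0.035397 m
460–1130 m: 1.41×10⁻⁴ × 0.66 × 670 = 0.0623502 m
1130–2530 m: 1400 × 0.864×10⁻⁴ × 0.23 = 0.0278208 m
Δh = 0.07011 + 0.035397 + 0.0623502 + 0.0278208 = 0.195678 m ≈ 196 mm

about 196 mm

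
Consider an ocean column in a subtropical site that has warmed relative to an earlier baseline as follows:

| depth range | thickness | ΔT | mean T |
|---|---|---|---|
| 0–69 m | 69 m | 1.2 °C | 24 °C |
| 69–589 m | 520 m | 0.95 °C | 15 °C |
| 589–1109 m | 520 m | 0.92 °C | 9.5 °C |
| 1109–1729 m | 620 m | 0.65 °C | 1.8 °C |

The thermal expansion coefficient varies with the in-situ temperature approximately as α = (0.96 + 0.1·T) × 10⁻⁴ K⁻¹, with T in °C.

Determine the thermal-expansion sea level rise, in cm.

about 29 cm

Layer 1: α = (0.96 + 0.1×24)×10⁻⁴ = 3.36×10⁻⁴ K⁻¹
Layer 2: α = (0.96 + 0.1×15)×10⁻⁴ = 2.46×10⁻⁴ K⁻¹
Layer 3: α = (0.96 + 0.1×9.5)×10⁻⁴ = 1.91×10⁻⁴ K⁻¹
Layer 4: α = (0.96 + 0.1×1.8)×10⁻⁴ = 1.14×10⁻⁴ K⁻¹
69 × 1.2 × 3.36×10⁻⁴ = 0.0278208 m
Layer 2: 2.46×10⁻⁴ × 0.95 × 520 = 0.121524 m
Layer 3: 520 × 1.91×10⁻⁴ × 0.92 = 0.0913744 m
Layer 4: 1.14×10⁻⁴ × 620 × 0.65 = 0.045942 m
Δh = 0.0278208 + 0.121524 + 0.0913744 + 0.045942 = 0.2866612 m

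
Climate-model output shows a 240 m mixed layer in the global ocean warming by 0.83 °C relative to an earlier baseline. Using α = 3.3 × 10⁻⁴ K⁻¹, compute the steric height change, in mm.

Δh ≈ 65.7 mm

Δh = αΔT·H = 3.3×10⁻⁴ × 0.83 × 240 = 0.065736 m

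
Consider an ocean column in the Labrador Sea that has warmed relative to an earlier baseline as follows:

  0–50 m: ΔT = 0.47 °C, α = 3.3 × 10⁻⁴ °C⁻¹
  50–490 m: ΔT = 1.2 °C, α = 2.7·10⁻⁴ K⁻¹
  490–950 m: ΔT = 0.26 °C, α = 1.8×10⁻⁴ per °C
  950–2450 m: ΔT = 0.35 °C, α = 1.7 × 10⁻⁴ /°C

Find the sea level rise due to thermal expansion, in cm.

about 26.1 cm

3.3×10⁻⁴ × 50 × 0.47 = 0.007755 m
Layer 2: 1.2 × 2.7×10⁻⁴ × 440 = 0.14256 m
0.26 × 460 × 1.8×10⁻⁴ = 0.021528 m
0.35 × 1.7×10⁻⁴ × 1500 = 0.08925 m
Δh = 0.007755 + 0.14256 + 0.021528 + 0.08925 = 0.261093 m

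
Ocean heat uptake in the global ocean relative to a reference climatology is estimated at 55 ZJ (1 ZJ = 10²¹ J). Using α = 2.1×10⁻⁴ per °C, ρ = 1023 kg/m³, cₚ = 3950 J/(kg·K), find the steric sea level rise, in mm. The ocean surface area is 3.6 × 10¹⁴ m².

Per unit area: Q = 55×10²¹ / (3.6×10¹⁴) ≈ 1.528×10⁸ J/m²
Δh = αQ/(ρcₚ) = 2.1×10⁻⁴ × 1.528×10⁸ / (1023 × 3950) ≈ 0.0079409 m

Δh ≈ 7.9 mm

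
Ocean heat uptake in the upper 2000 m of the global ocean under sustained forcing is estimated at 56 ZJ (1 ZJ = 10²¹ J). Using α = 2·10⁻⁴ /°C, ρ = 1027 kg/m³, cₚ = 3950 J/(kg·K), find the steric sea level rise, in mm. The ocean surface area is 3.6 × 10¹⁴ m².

Δh ≈ 7.7 mm

Per unit area: Q = 56×10²¹ / (3.6×10¹⁴) ≈ 1.556×10⁸ J/m²
Δh = αQ/(ρcₚ) = 2×10⁻⁴ × 1.556×10⁸ / (1027 × 3950) ≈ 0.0076714 m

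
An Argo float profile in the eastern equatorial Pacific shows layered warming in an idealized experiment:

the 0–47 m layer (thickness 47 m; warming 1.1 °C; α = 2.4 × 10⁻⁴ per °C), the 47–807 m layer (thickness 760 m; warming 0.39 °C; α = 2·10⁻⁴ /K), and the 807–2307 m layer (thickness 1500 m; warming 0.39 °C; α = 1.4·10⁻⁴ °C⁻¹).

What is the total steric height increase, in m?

Δh ≈ 0.154 m

Layer 1: 47 × 1.1 × 2.4×10⁻⁴ = 0.012408 m
Layer 2: 0.39 × 2×10⁻⁴ × 760 = 0.05928 m
807–2307 m: 1500 × 0.39 × 1.4×10⁻⁴ = 0.08190 m
Δh = 0.012408 + 0.05928 + 0.08190 = 0.153588 m ≈ 0.154 m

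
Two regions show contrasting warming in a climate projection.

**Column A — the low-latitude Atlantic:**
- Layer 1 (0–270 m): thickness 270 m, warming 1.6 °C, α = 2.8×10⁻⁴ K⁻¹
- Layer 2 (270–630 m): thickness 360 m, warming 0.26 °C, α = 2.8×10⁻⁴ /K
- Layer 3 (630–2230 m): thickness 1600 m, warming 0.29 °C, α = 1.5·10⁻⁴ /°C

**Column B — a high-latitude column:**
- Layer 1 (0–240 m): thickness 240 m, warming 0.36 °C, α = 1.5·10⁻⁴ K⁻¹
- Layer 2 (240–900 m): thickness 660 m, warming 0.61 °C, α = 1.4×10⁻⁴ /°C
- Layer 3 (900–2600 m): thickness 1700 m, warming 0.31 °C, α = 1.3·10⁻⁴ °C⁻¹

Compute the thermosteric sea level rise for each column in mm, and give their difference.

Δh_A ≈ 220 mm, Δh_B ≈ 140 mm; difference ≈ 79 mm

A 1.6 × 270 × 2.8×10⁻⁴ = 0.12096 m
A 270–630 m: 0.26 × 2.8×10⁻⁴ × 360 = 0.026208 m
A Layer 3: 1600 × 0.29 × 1.5×10⁻⁴ = 0.06960 m
A total: 0.216768 m
B 0–240 m: 0.36 × 1.5×10⁻⁴ × 240 = 0.01296 m
B 240–900 m: 660 × 0.61 × 1.4×10⁻⁴ = 0.056364 m
B 900–2600 m: 1700 × 1.3×10⁻⁴ × 0.31 = 0.06851 m
B total: 0.137834 m
Difference: 0.216768 − 0.137834 = 0.078934 m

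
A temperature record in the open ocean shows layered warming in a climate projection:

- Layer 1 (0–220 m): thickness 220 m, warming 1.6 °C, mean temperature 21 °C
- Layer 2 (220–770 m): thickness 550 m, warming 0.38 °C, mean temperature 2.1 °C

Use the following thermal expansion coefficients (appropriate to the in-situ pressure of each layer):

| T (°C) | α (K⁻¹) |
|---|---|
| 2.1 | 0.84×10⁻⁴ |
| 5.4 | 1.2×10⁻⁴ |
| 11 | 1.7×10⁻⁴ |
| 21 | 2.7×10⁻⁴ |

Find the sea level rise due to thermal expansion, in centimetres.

Layer 1 at 21 °C → α = 2.7×10⁻⁴ K⁻¹
Layer 2 at 2.1 °C → α = 0.84×10⁻⁴ K⁻¹
0–220 m: 220 × 1.6 × 2.7×10⁻⁴ = 0.09504 m
220–770 m: 0.38 × 550 × 0.84×10⁻⁴ = 0.017556 m
Δh = 0.09504 + 0.017556 = 0.112596 m

Δh ≈ 11.3 cm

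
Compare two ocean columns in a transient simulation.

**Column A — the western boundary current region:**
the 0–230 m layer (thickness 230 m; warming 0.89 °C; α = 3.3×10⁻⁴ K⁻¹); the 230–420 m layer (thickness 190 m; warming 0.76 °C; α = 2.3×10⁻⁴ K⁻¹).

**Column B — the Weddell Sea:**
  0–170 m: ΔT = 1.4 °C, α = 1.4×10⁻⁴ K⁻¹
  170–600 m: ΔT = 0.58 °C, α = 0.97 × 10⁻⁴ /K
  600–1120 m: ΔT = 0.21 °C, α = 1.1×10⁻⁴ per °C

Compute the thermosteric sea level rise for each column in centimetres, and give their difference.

A: 10 cm; B: 7.0 cm; difference 3.1 cm

A Layer 1: 0.89 × 230 × 3.3×10⁻⁴ = 0.067551 m
A 230–420 m: 0.76 × 190 × 2.3×10⁻⁴ = 0.033212 m
A total: 0.100763 m
B 1.4×10⁻⁴ × 1.4 × 170 = 0.03332 m
B 170–600 m: 0.97×10⁻⁴ × 430 × 0.58 = 0.0241918 m
B Layer 3: 1.1×10⁻⁴ × 0.21 × 520 = 0.012012 m
B total: 0.0695238 m
Difference: 0.100763 − 0.0695238 = 0.0312392 m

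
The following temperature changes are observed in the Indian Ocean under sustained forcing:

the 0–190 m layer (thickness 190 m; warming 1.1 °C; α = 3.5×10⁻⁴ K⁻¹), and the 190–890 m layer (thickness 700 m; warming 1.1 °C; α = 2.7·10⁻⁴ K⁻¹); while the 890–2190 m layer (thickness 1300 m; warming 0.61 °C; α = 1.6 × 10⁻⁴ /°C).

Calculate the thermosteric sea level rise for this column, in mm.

1.1 × 190 × 3.5×10⁻⁴ = 0.07315 m
190–890 m: 2.7×10⁻⁴ × 700 × 1.1 = 0.20790 m
1.6×10⁻⁴ × 0.61 × 1300 = 0.12688 m
Δh = 0.07315 + 0.20790 + 0.12688 = 0.40793 m ≈ 408 mm

408 mm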